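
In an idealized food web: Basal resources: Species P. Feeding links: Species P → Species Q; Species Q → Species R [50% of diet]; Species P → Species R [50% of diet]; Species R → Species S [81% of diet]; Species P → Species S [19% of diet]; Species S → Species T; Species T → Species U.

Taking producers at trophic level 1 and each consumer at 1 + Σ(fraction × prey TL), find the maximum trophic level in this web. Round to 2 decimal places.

5.22

Species Q: 1 + 1 = 2
Species R: 1 + (0.5×2 + 0.5×1) = 2.5
Species S: 1 + (0.81×2.5 + 0.19×1) = 3.215
Species T: 1 + 3.215 = 4.215
Species U: 1 + 4.215 = 5.215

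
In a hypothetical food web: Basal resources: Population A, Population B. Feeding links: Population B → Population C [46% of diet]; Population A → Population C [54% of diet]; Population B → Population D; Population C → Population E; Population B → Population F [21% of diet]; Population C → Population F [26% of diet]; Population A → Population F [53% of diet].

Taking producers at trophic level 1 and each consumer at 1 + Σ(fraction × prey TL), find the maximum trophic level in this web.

Population C: 1 + (0.46×1 + 0.54×1) = 2
Population D: 1 + 1 = 2
Population E: 1 + 2 = 3
Population F: 1 + (0.21×1 + 0.26×2 + 0.53×1) = 2.26

3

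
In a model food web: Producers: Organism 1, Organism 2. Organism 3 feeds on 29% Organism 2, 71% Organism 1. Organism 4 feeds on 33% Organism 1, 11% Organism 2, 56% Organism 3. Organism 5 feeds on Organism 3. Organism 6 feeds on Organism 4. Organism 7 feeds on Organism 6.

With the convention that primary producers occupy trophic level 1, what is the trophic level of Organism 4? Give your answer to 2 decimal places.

Organism 3: 1 + (0.29×1 + 0.71×1) = 2
Organism 4: 1 + (0.33×1 + 0.11×1 + 0.56×2) = 2.56
Organism 5: 1 + 2 = 3
Organism 6: 1 + 2.56 = 3.56
Organism 7: 1 + 3.56 = 4.56

2.56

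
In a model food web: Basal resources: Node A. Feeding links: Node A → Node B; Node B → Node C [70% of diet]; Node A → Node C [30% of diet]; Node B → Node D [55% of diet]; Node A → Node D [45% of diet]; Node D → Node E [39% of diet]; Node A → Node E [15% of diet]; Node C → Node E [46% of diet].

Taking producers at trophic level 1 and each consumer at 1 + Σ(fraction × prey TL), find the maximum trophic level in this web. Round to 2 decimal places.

3.39

Node B: 1 + 1 = 2
Node C: 1 + (0.7×2 + 0.3×1) = 2.7
Node D: 1 + (0.55×2 + 0.45×1) = 2.55
Node E: 1 + (0.39×2.55 + 0.15×1 + 0.46×2.7) = 3.3865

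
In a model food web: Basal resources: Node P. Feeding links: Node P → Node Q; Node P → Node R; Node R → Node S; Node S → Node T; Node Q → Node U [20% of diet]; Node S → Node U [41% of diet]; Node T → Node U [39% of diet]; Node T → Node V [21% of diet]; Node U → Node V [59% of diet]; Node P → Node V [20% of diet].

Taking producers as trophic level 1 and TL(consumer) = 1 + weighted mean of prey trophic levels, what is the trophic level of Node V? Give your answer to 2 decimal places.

4.51

Node Q: 1 + 1 = 2
Node R: 1 + 1 = 2
Node S: 1 + 2 = 3
Node T: 1 + 3 = 4
Node U: 1 + (0.2×2 + 0.41×3 + 0.39×4) = 4.19
Node V: 1 + (0.21×4 + 0.59×4.19 + 0.2×1) = 4.5121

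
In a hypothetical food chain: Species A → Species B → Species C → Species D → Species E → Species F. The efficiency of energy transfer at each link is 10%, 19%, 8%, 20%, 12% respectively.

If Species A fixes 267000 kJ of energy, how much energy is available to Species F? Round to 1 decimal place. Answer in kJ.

9.7 kJ

Species B: 267000 × 0.1 = 26700 kJ
Species C: 26700 × 0.19 = 5073 kJ
Species D: 5073 × 0.08 = 405.84 kJ
Species E: 405.84 × 0.2 = 81.168 kJ
Species F: 81.168 × 0.12 = 9.74016 kJ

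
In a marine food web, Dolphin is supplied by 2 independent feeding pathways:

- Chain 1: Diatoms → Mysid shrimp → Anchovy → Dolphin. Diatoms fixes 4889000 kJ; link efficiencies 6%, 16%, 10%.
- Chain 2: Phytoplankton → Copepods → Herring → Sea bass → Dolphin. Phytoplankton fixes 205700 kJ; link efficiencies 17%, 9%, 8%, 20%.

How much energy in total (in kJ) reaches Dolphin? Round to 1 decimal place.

Chain 1: 4889000 × 0.06 × 0.16 × 0.1 = 4693.44 kJ
Chain 2: 205700 × 0.17 × 0.09 × 0.08 × 0.2 = 50.35536 kJ
Total at Dolphin: 4693.44 + 50.35536 = 4743.79536 kJ

4743.8 kJ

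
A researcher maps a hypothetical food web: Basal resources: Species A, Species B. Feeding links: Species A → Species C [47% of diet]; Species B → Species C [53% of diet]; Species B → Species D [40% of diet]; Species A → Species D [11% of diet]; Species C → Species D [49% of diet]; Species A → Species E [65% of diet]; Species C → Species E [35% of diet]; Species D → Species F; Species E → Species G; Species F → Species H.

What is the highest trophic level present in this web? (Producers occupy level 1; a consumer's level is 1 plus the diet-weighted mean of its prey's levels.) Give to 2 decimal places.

Species C: 1 + (0.47×1 + 0.53×1) = 2
Species D: 1 + (0.4×1 + 0.11×1 + 0.49×2) = 2.49
Species E: 1 + (0.65×1 + 0.35×2) = 2.35
Species F: 1 + 2.49 = 3.49
Species G: 1 + 2.35 = 3.35
Species H: 1 + 3.49 = 4.49

4.49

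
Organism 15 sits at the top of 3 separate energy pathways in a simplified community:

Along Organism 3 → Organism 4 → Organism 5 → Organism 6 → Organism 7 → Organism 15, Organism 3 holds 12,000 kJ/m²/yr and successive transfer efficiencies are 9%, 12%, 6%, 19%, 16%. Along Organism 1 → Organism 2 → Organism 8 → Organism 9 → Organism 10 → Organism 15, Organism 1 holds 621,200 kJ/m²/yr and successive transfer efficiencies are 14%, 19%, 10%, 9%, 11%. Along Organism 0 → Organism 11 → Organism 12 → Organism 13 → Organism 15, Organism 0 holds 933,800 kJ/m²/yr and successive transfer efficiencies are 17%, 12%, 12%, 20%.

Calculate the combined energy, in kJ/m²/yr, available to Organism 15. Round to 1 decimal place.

473.8 kJ/m²/yr

Via Organism 3: 12000 × 0.09 × 0.12 × 0.06 × 0.19 × 0.16 = 0.2363904 kJ/m²/yr
Via Organism 1: 621200 × 0.14 × 0.19 × 0.1 × 0.09 × 0.11 = 16.3586808 kJ/m²/yr
Via Organism 0: 933800 × 0.17 × 0.12 × 0.12 × 0.2 = 457.18848 kJ/m²/yr
Total at Organism 15: 0.2363904 + 16.3586808 + 457.18848 = 473.7835512 kJ/m²/yr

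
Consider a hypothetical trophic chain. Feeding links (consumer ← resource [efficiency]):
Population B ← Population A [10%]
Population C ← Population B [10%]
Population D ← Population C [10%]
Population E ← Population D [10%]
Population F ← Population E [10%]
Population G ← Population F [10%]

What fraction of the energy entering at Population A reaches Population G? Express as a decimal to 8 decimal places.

0.00000100

Product of link efficiencies: 0.1 × 0.1 × 0.1 × 0.1 × 0.1 × 0.1 = 0.000001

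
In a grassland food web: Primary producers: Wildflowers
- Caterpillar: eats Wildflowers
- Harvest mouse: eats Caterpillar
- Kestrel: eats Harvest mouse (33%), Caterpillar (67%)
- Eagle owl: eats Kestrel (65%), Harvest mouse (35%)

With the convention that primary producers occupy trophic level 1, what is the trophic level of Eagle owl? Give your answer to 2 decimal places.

Caterpillar: 1 + 1 = 2
Harvest mouse: 1 + 2 = 3
Kestrel: 1 + (0.33×3 + 0.67×2) = 3.33
Eagle owl: 1 + (0.65×3.33 + 0.35×3) = 4.2145

4.21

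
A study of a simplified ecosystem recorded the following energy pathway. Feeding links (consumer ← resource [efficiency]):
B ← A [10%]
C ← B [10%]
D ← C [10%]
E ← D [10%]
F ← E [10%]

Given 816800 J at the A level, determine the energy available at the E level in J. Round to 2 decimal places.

B: 816800 × 0.1 = 81680 J
C: 81680 × 0.1 = 8168 J
D: 8168 × 0.1 = 816.8 J
E: 816.8 × 0.1 = 81.68 J

81.68 J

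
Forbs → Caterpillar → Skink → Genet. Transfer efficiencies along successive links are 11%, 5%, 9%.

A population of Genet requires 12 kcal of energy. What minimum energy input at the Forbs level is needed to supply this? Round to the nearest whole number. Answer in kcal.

24242 kcal

Cumulative transfer efficiency: 0.11 × 0.05 × 0.09 = 0.000495
Forbs energy = 12 / 0.000495 = 24242 kcal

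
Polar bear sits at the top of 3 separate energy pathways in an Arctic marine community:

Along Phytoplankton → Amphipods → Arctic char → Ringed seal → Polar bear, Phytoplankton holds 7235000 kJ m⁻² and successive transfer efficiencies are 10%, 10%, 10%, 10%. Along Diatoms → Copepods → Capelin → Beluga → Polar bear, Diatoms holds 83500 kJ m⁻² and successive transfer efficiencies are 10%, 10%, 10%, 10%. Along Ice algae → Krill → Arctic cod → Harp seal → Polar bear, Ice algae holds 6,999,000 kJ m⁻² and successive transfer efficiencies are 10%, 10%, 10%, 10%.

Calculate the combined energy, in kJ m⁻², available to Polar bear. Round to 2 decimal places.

1431.75 kJ m⁻²

Via Phytoplankton: 7235000 × 0.1 × 0.1 × 0.1 × 0.1 = 723.5 kJ m⁻²
Via Diatoms: 83500 × 0.1 × 0.1 × 0.1 × 0.1 = 8.35 kJ m⁻²
Via Ice algae: 6999000 × 0.1 × 0.1 × 0.1 × 0.1 = 699.9 kJ m⁻²
Total at Polar bear: 723.5 + 8.35 + 699.9 = 1431.75 kJ m⁻²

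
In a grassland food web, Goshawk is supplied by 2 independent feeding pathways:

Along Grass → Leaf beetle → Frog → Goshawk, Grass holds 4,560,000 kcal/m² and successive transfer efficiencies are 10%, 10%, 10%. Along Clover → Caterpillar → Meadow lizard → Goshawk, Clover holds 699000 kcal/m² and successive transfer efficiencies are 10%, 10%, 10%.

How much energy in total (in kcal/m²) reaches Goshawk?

Via Grass: 4560000 × 0.1 × 0.1 × 0.1 = 4560 kcal/m²
Via Clover: 699000 × 0.1 × 0.1 × 0.1 = 699 kcal/m²
Total at Goshawk: 4560 + 699 = 5259 kcal/m²

5259 kcal/m²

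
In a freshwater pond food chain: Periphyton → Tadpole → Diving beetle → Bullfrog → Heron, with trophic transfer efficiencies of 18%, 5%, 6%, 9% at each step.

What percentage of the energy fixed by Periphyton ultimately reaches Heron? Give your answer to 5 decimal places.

Product of link efficiencies: 0.18 × 0.05 × 0.06 × 0.09 = 0.0000486
As a percentage: 0.0000486 × 100 = 0.00486%

0.00486%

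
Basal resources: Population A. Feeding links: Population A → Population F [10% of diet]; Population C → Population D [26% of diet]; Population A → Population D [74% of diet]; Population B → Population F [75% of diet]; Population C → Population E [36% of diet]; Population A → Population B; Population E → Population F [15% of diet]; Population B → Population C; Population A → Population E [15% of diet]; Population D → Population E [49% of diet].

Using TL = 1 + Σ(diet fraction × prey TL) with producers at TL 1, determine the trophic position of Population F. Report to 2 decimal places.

Population B: 1 + 1 = 2
Population C: 1 + 2 = 3
Population D: 1 + (0.74×1 + 0.26×3) = 2.52
Population E: 1 + (0.36×3 + 0.15×1 + 0.49×2.52) = 3.4648
Population F: 1 + (0.1×1 + 0.75×2 + 0.15×3.4648) = 3.11972

3.12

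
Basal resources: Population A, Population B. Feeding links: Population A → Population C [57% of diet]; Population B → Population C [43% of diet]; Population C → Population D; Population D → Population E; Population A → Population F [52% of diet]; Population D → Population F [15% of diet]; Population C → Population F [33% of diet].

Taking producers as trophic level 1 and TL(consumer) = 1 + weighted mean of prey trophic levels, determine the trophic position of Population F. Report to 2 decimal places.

2.63

Population C: 1 + (0.57×1 + 0.43×1) = 2
Population D: 1 + 2 = 3
Population E: 1 + 3 = 4
Population F: 1 + (0.52×1 + 0.15×3 + 0.33×2) = 2.63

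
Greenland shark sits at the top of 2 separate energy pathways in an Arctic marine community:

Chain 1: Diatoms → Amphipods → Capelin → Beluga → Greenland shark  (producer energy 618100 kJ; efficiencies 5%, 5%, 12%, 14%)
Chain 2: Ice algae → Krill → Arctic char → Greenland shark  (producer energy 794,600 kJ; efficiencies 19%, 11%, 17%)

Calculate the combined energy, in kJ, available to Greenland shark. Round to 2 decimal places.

Chain 1: 618100 × 0.05 × 0.05 × 0.12 × 0.14 = 25.9602 kJ
Chain 2: 794600 × 0.19 × 0.11 × 0.17 = 2823.2138 kJ
Total at Greenland shark: 25.9602 + 2823.2138 = 2849.174 kJ

2849.17 kJ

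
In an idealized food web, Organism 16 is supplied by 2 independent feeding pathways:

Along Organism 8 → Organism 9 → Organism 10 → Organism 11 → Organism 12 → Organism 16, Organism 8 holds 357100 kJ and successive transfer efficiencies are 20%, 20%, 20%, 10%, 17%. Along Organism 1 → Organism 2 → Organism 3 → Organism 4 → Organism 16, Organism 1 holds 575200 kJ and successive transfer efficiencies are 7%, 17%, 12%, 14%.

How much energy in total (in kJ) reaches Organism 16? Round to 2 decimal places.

Via Organism 8: 357100 × 0.2 × 0.2 × 0.2 × 0.1 × 0.17 = 48.5656 kJ
Via Organism 1: 575200 × 0.07 × 0.17 × 0.12 × 0.14 = 114.993984 kJ
Total at Organism 16: 48.5656 + 114.993984 = 163.559584 kJ

163.56 kJ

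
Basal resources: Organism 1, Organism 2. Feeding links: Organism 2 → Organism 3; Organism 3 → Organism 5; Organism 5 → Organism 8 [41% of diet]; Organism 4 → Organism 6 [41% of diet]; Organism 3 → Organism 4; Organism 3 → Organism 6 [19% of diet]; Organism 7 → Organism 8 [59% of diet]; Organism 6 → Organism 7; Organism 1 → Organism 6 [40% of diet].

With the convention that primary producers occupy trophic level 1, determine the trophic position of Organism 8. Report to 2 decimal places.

Organism 3: 1 + 1 = 2
Organism 4: 1 + 2 = 3
Organism 5: 1 + 2 = 3
Organism 6: 1 + (0.19×2 + 0.41×3 + 0.4×1) = 3.01
Organism 7: 1 + 3.01 = 4.01
Organism 8: 1 + (0.59×4.01 + 0.41×3) = 4.5959

4.60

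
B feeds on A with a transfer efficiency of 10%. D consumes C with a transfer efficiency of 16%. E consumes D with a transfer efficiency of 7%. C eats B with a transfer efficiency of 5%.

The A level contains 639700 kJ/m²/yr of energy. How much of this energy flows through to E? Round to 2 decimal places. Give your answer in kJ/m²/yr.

B: 639700 × 0.1 = 63970 kJ/m²/yr
C: 63970 × 0.05 = 3198.5 kJ/m²/yr
D: 3198.5 × 0.16 = 511.76 kJ/m²/yr
E: 511.76 × 0.07 = 35.8232 kJ/m²/yr

35.82 kJ/m²/yr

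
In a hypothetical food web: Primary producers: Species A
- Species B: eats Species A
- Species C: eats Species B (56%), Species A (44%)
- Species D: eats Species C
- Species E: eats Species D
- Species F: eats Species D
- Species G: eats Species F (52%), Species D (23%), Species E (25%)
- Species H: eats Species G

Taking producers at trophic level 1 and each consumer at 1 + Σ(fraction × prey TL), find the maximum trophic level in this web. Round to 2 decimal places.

6.33

Species B: 1 + 1 = 2
Species C: 1 + (0.56×2 + 0.44×1) = 2.56
Species D: 1 + 2.56 = 3.56
Species E: 1 + 3.56 = 4.56
Species F: 1 + 3.56 = 4.56
Species G: 1 + (0.52×4.56 + 0.23×3.56 + 0.25×4.56) = 5.33
Species H: 1 + 5.33 = 6.33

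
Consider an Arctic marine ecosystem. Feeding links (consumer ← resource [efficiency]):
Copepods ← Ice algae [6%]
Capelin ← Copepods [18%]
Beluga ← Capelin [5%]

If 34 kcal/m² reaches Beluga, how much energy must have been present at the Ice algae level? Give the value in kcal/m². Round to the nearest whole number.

Cumulative transfer efficiency: 0.06 × 0.18 × 0.05 = 0.00054
Ice algae energy = 34 / 0.00054 = 62963 kcal/m²

62963 kcal/m²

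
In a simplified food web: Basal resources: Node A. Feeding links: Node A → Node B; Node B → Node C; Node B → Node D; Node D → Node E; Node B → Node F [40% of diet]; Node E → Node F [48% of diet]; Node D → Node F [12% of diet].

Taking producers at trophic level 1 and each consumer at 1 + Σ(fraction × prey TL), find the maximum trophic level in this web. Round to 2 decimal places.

Node B: 1 + 1 = 2
Node C: 1 + 2 = 3
Node D: 1 + 2 = 3
Node E: 1 + 3 = 4
Node F: 1 + (0.4×2 + 0.48×4 + 0.12×3) = 4.08

4.08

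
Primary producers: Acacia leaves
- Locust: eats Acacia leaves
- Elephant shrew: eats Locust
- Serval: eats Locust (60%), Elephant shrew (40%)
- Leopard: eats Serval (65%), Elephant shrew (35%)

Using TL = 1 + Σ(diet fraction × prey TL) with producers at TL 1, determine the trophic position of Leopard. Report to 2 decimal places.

4.26

Locust: 1 + 1 = 2
Elephant shrew: 1 + 2 = 3
Serval: 1 + (0.6×2 + 0.4×3) = 3.4
Leopard: 1 + (0.65×3.4 + 0.35×3) = 4.26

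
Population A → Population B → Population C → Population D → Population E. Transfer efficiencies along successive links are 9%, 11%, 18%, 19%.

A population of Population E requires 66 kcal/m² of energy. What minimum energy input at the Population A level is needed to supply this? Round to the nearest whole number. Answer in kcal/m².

194932 kcal/m²

Cumulative transfer efficiency: 0.09 × 0.11 × 0.18 × 0.19 = 0.00033858
Population A energy = 66 / 0.00033858 = 194932 kcal/m²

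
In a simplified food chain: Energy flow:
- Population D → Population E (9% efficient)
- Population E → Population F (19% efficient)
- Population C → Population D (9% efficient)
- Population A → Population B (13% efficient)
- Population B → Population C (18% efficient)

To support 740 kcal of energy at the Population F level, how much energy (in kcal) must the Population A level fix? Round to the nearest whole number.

Cumulative transfer efficiency: 0.13 × 0.18 × 0.09 × 0.09 × 0.19 = 0.0000360126
Population A energy = 740 / 0.0000360126 = 20548364 kcal

20548364 kcal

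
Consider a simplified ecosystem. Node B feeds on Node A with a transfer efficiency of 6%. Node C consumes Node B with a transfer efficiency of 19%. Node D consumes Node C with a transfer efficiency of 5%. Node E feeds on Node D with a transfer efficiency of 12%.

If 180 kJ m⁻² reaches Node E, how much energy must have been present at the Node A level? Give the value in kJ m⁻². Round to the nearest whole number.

Cumulative transfer efficiency: 0.06 × 0.19 × 0.05 × 0.12 = 0.0000684
Node A energy = 180 / 0.0000684 = 2631579 kJ m⁻²

2631579 kJ m⁻²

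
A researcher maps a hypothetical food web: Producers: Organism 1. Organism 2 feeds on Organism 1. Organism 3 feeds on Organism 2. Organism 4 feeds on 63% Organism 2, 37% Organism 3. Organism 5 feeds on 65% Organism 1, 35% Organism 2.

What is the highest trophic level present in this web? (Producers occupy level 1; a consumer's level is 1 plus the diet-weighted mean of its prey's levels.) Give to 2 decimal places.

Organism 2: 1 + 1 = 2
Organism 3: 1 + 2 = 3
Organism 4: 1 + (0.63×2 + 0.37×3) = 3.37
Organism 5: 1 + (0.65×1 + 0.35×2) = 2.35

3.37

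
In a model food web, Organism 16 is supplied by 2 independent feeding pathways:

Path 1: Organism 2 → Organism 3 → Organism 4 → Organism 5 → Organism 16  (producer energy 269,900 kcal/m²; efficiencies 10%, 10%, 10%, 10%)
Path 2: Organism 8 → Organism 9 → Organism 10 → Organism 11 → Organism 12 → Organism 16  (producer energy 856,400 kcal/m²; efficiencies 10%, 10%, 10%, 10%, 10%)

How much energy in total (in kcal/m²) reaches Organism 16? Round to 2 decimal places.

Path 1: 269900 × 0.1 × 0.1 × 0.1 × 0.1 = 26.99 kcal/m²
Path 2: 856400 × 0.1 × 0.1 × 0.1 × 0.1 × 0.1 = 8.564 kcal/m²
Total at Organism 16: 26.99 + 8.564 = 35.554 kcal/m²

35.55 kcal/m²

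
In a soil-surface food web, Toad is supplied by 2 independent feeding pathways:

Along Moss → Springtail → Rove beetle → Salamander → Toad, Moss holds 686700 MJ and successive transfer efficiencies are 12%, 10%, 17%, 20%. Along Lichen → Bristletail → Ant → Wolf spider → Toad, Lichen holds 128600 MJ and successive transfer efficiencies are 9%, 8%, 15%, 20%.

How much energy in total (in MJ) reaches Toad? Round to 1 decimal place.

Via Moss: 686700 × 0.12 × 0.1 × 0.17 × 0.2 = 280.1736 MJ
Via Lichen: 128600 × 0.09 × 0.08 × 0.15 × 0.2 = 27.7776 MJ
Total at Toad: 280.1736 + 27.7776 = 307.9512 MJ

308.0 MJ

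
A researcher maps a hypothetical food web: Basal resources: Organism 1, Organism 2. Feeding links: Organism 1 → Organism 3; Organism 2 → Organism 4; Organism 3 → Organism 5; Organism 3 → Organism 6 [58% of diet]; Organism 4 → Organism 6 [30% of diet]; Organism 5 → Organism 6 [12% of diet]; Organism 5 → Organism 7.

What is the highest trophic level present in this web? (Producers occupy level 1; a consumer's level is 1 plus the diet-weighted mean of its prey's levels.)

Organism 3: 1 + 1 = 2
Organism 4: 1 + 1 = 2
Organism 5: 1 + 2 = 3
Organism 6: 1 + (0.58×2 + 0.3×2 + 0.12×3) = 3.12
Organism 7: 1 + 3 = 4

4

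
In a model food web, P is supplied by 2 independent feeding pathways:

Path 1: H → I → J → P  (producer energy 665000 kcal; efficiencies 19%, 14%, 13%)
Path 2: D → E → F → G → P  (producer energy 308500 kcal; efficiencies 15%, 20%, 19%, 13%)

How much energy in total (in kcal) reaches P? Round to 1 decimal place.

Path 1: 665000 × 0.19 × 0.14 × 0.13 = 2299.57 kcal
Path 2: 308500 × 0.15 × 0.2 × 0.19 × 0.13 = 228.5985 kcal
Total at P: 2299.57 + 228.5985 = 2528.1685 kcal

2528.2 kcal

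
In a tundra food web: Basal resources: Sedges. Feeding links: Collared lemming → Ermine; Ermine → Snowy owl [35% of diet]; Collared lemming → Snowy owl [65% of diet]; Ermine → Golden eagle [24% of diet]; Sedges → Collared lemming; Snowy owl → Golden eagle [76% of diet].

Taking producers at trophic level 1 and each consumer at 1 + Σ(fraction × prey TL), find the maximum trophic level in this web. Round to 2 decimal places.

4.27

Collared lemming: 1 + 1 = 2
Ermine: 1 + 2 = 3
Snowy owl: 1 + (0.65×2 + 0.35×3) = 3.35
Golden eagle: 1 + (0.24×3 + 0.76×3.35) = 4.266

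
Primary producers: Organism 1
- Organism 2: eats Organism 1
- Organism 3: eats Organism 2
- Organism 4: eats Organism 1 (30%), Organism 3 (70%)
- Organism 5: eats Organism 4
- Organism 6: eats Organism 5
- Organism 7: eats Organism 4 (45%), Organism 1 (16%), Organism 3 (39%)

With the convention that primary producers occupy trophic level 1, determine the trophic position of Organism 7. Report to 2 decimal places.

3.86

Organism 2: 1 + 1 = 2
Organism 3: 1 + 2 = 3
Organism 4: 1 + (0.3×1 + 0.7×3) = 3.4
Organism 5: 1 + 3.4 = 4.4
Organism 6: 1 + 4.4 = 5.4
Organism 7: 1 + (0.45×3.4 + 0.16×1 + 0.39×3) = 3.86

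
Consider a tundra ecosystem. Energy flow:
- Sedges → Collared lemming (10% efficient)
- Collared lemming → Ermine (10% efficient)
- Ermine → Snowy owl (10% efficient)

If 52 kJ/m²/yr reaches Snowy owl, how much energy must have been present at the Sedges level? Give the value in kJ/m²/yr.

Cumulative transfer efficiency: 0.1 × 0.1 × 0.1 = 0.001
Sedges energy = 52 / 0.001 = 52000 kJ/m²/yr

52000 kJ/m²/yr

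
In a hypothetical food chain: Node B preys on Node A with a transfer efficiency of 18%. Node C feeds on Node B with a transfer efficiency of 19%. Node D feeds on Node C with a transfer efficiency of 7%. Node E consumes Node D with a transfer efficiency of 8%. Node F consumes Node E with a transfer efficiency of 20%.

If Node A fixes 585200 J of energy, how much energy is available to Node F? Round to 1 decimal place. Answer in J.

22.4 J

Node B: 585200 × 0.18 = 105336 J
Node C: 105336 × 0.19 = 20013.84 J
Node D: 20013.84 × 0.07 = 1400.9688 J
Node E: 1400.9688 × 0.08 = 112.077504 J
Node F: 112.077504 × 0.2 = 22.4155008 J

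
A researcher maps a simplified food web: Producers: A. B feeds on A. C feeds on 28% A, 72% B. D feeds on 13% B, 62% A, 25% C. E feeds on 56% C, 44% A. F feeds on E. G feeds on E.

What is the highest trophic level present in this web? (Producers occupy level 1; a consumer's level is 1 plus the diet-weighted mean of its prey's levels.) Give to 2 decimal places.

B: 1 + 1 = 2
C: 1 + (0.28×1 + 0.72×2) = 2.72
D: 1 + (0.13×2 + 0.62×1 + 0.25×2.72) = 2.56
E: 1 + (0.56×2.72 + 0.44×1) = 2.9632
F: 1 + 2.9632 = 3.9632
G: 1 + 2.9632 = 3.9632

3.96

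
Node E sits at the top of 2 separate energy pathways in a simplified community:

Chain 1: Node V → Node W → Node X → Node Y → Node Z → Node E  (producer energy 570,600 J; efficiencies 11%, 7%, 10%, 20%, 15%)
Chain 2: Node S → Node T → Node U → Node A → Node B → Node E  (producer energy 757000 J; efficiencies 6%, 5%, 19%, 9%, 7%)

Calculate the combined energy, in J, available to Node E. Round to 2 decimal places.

Chain 1: 570600 × 0.11 × 0.07 × 0.1 × 0.2 × 0.15 = 13.18086 J
Chain 2: 757000 × 0.06 × 0.05 × 0.19 × 0.09 × 0.07 = 2.718387 J
Total at Node E: 13.18086 + 2.718387 = 15.899247 J

15.90 J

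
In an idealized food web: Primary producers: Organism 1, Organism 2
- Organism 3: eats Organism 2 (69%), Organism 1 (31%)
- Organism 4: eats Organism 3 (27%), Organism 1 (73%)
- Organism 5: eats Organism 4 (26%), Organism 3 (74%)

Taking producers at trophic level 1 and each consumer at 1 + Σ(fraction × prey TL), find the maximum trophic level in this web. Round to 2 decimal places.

3.07

Organism 3: 1 + (0.69×1 + 0.31×1) = 2
Organism 4: 1 + (0.27×2 + 0.73×1) = 2.27
Organism 5: 1 + (0.26×2.27 + 0.74×2) = 3.0702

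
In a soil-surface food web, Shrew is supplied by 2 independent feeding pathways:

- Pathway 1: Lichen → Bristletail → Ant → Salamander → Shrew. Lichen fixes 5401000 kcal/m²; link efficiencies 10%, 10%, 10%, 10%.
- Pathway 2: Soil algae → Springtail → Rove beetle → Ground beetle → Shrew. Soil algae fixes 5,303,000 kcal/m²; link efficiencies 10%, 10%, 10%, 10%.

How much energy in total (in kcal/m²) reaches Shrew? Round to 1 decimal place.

1070.4 kcal/m²

Pathway 1: 5401000 × 0.1 × 0.1 × 0.1 × 0.1 = 540.1 kcal/m²
Pathway 2: 5303000 × 0.1 × 0.1 × 0.1 × 0.1 = 530.3 kcal/m²
Total at Shrew: 540.1 + 530.3 = 1070.4 kcal/m²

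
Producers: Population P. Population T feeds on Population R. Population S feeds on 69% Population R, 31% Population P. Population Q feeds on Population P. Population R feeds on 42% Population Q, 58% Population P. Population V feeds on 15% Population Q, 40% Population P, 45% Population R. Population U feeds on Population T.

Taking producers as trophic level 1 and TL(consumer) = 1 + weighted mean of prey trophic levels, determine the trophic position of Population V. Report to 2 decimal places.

2.79

Population Q: 1 + 1 = 2
Population R: 1 + (0.42×2 + 0.58×1) = 2.42
Population S: 1 + (0.69×2.42 + 0.31×1) = 2.9798
Population T: 1 + 2.42 = 3.42
Population U: 1 + 3.42 = 4.42
Population V: 1 + (0.15×2 + 0.4×1 + 0.45×2.42) = 2.789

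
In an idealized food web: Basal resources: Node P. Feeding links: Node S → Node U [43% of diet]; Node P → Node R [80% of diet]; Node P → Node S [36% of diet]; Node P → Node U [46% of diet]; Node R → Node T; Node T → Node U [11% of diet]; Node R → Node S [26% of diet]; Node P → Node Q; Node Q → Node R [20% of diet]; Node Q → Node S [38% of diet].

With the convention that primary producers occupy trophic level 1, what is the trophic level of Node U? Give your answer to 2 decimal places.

Node Q: 1 + 1 = 2
Node R: 1 + (0.8×1 + 0.2×2) = 2.2
Node S: 1 + (0.38×2 + 0.36×1 + 0.26×2.2) = 2.692
Node T: 1 + 2.2 = 3.2
Node U: 1 + (0.46×1 + 0.11×3.2 + 0.43×2.692) = 2.96956

2.97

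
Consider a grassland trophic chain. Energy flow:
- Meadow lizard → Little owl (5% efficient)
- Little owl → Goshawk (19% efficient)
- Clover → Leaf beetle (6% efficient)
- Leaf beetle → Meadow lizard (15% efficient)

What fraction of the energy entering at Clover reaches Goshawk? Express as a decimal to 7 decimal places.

0.0000855

Product of link efficiencies: 0.06 × 0.15 × 0.05 × 0.19 = 0.0000855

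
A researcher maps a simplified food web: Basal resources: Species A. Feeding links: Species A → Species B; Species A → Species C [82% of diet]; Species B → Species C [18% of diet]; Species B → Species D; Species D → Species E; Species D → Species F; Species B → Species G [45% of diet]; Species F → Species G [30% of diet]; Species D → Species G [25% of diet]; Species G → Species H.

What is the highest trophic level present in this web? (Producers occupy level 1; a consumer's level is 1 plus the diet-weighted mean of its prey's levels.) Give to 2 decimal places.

4.85

Species B: 1 + 1 = 2
Species C: 1 + (0.82×1 + 0.18×2) = 2.18
Species D: 1 + 2 = 3
Species E: 1 + 3 = 4
Species F: 1 + 3 = 4
Species G: 1 + (0.45×2 + 0.3×4 + 0.25×3) = 3.85
Species H: 1 + 3.85 = 4.85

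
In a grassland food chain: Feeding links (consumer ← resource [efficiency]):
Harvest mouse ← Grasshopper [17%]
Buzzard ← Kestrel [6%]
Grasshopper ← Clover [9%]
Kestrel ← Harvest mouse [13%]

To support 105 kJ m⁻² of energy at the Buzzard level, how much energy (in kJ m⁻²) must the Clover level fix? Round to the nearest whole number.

Cumulative transfer efficiency: 0.09 × 0.17 × 0.13 × 0.06 = 0.00011934
Clover energy = 105 / 0.00011934 = 879839 kJ m⁻²

879839 kJ m⁻²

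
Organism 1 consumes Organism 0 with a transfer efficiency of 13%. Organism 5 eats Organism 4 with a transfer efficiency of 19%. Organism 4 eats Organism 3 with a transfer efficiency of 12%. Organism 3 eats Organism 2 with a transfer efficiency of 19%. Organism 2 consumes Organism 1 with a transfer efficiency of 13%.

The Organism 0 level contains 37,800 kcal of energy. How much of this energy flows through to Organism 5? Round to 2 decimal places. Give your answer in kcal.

2.77 kcal

Organism 1: 37800 × 0.13 = 4914 kcal
Organism 2: 4914 × 0.13 = 638.82 kcal
Organism 3: 638.82 × 0.19 = 121.3758 kcal
Organism 4: 121.3758 × 0.12 = 14.565096 kcal
Organism 5: 14.565096 × 0.19 = 2.76736824 kcal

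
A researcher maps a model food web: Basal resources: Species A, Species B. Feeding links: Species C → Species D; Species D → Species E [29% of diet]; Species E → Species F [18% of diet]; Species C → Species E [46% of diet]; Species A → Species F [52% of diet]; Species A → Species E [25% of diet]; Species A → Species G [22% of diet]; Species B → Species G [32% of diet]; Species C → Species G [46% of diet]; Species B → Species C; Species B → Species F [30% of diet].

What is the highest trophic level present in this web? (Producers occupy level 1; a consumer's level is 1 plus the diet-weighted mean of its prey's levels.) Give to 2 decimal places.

Species C: 1 + 1 = 2
Species D: 1 + 2 = 3
Species E: 1 + (0.29×3 + 0.25×1 + 0.46×2) = 3.04
Species F: 1 + (0.52×1 + 0.18×3.04 + 0.3×1) = 2.3672
Species G: 1 + (0.46×2 + 0.32×1 + 0.22×1) = 2.46

3.04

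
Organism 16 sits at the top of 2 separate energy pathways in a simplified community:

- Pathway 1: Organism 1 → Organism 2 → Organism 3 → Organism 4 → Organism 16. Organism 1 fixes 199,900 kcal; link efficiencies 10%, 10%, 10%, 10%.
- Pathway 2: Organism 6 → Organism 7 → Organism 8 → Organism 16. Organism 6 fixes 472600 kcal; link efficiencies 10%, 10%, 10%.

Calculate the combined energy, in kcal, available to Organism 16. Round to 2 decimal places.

492.59 kcal

Pathway 1: 199900 × 0.1 × 0.1 × 0.1 × 0.1 = 19.99 kcal
Pathway 2: 472600 × 0.1 × 0.1 × 0.1 = 472.6 kcal
Total at Organism 16: 19.99 + 472.6 = 492.59 kcal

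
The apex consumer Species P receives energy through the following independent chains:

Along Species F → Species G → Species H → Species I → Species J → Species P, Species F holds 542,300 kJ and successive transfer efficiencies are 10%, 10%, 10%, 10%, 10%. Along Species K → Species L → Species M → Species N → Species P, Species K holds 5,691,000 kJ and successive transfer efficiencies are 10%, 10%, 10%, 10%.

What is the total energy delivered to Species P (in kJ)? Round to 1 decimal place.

Via Species F: 542300 × 0.1 × 0.1 × 0.1 × 0.1 × 0.1 = 5.423 kJ
Via Species K: 5691000 × 0.1 × 0.1 × 0.1 × 0.1 = 569.1 kJ
Total at Species P: 5.423 + 569.1 = 574.523 kJ

574.5 kJ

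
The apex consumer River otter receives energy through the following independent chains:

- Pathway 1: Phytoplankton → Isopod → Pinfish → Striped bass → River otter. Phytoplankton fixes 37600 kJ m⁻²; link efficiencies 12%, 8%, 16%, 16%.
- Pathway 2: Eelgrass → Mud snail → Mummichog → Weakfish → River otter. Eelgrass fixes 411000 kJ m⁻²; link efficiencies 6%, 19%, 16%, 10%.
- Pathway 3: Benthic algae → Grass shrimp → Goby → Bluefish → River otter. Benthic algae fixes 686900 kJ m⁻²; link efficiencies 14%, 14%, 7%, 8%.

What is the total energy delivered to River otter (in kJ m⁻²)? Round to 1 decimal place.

Pathway 1: 37600 × 0.12 × 0.08 × 0.16 × 0.16 = 9.240576 kJ m⁻²
Pathway 2: 411000 × 0.06 × 0.19 × 0.16 × 0.1 = 74.9664 kJ m⁻²
Pathway 3: 686900 × 0.14 × 0.14 × 0.07 × 0.08 = 75.394144 kJ m⁻²
Total at River otter: 9.240576 + 74.9664 + 75.394144 = 159.60112 kJ m⁻²

159.6 kJ m⁻²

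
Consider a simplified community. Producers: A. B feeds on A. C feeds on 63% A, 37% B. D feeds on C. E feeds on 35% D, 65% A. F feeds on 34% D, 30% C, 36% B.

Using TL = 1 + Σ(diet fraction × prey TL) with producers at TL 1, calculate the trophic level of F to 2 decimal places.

B: 1 + 1 = 2
C: 1 + (0.63×1 + 0.37×2) = 2.37
D: 1 + 2.37 = 3.37
E: 1 + (0.35×3.37 + 0.65×1) = 2.8295
F: 1 + (0.34×3.37 + 0.3×2.37 + 0.36×2) = 3.5768

3.58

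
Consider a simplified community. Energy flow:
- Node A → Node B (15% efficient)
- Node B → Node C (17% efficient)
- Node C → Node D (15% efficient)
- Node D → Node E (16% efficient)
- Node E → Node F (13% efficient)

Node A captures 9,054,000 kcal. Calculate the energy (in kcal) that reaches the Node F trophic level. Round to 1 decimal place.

720.3 kcal

Node B: 9054000 × 0.15 = 1358100 kcal
Node C: 1358100 × 0.17 = 230877 kcal
Node D: 230877 × 0.15 = 34631.55 kcal
Node E: 34631.55 × 0.16 = 5541.048 kcal
Node F: 5541.048 × 0.13 = 720.33624 kcal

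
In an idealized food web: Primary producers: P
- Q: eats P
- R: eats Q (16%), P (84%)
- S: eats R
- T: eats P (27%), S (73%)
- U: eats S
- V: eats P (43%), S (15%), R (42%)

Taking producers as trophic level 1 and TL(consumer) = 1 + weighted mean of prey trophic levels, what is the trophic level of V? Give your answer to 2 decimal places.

2.81

Q: 1 + 1 = 2
R: 1 + (0.16×2 + 0.84×1) = 2.16
S: 1 + 2.16 = 3.16
T: 1 + (0.27×1 + 0.73×3.16) = 3.5768
U: 1 + 3.16 = 4.16
V: 1 + (0.43×1 + 0.15×3.16 + 0.42×2.16) = 2.8112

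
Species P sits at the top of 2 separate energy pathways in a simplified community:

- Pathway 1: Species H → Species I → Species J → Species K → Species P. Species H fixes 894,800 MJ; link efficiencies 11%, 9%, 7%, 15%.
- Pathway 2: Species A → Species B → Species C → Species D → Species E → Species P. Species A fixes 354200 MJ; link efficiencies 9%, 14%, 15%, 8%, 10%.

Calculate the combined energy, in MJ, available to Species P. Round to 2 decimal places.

98.37 MJ

Pathway 1: 894800 × 0.11 × 0.09 × 0.07 × 0.15 = 93.01446 MJ
Pathway 2: 354200 × 0.09 × 0.14 × 0.15 × 0.08 × 0.1 = 5.355504 MJ
Total at Species P: 93.01446 + 5.355504 = 98.369964 MJ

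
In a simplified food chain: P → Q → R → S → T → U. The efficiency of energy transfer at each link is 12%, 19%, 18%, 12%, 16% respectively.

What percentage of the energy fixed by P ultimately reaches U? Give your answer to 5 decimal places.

0.00788%

Product of link efficiencies: 0.12 × 0.19 × 0.18 × 0.12 × 0.16 = 0.0000787968
As a percentage: 0.0000787968 × 100 = 0.00788%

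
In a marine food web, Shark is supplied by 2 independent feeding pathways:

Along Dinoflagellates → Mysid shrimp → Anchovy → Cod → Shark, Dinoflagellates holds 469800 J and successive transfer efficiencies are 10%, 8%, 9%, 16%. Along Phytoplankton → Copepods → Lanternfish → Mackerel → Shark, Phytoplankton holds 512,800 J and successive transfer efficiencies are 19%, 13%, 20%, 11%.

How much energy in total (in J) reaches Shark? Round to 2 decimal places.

332.78 J

Via Dinoflagellates: 469800 × 0.1 × 0.08 × 0.09 × 0.16 = 54.12096 J
Via Phytoplankton: 512800 × 0.19 × 0.13 × 0.2 × 0.11 = 278.65552 J
Total at Shark: 54.12096 + 278.65552 = 332.77648 J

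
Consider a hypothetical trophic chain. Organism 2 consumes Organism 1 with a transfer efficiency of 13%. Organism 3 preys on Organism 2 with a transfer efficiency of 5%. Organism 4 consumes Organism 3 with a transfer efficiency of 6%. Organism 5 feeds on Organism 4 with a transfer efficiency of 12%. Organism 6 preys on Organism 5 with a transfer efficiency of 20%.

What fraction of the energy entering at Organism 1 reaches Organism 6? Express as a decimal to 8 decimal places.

0.00000936

Product of link efficiencies: 0.13 × 0.05 × 0.06 × 0.12 × 0.2 = 0.00000936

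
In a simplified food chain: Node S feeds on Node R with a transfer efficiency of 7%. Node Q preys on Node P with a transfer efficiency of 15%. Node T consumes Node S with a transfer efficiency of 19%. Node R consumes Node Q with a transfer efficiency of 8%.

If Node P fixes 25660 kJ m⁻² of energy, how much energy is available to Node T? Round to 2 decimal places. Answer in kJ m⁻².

Node Q: 25660 × 0.15 = 3849 kJ m⁻²
Node R: 3849 × 0.08 = 307.92 kJ m⁻²
Node S: 307.92 × 0.07 = 21.5544 kJ m⁻²
Node T: 21.5544 × 0.19 = 4.095336 kJ m⁻²

4.10 kJ m⁻²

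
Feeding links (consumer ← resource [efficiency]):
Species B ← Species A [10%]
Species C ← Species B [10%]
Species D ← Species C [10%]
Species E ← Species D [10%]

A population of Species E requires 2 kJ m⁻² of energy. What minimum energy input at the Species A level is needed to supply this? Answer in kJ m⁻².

Cumulative transfer efficiency: 0.1 × 0.1 × 0.1 × 0.1 = 0.0001
Species A energy = 2 / 0.0001 = 20000 kJ m⁻²

20000 kJ m⁻²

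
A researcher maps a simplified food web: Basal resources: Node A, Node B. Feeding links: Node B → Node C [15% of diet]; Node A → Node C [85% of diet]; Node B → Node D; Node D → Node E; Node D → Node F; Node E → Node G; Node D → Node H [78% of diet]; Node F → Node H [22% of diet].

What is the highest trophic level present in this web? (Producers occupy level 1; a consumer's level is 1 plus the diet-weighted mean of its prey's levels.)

4

Node C: 1 + (0.15×1 + 0.85×1) = 2
Node D: 1 + 1 = 2
Node E: 1 + 2 = 3
Node F: 1 + 2 = 3
Node G: 1 + 3 = 4
Node H: 1 + (0.78×2 + 0.22×3) = 3.22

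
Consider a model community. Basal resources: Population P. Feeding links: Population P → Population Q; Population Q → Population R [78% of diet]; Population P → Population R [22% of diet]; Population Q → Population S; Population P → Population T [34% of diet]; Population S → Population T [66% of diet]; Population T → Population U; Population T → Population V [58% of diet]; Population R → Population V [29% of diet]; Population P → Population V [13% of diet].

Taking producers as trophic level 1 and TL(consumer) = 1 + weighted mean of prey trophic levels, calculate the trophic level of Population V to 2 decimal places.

3.86

Population Q: 1 + 1 = 2
Population R: 1 + (0.78×2 + 0.22×1) = 2.78
Population S: 1 + 2 = 3
Population T: 1 + (0.34×1 + 0.66×3) = 3.32
Population U: 1 + 3.32 = 4.32
Population V: 1 + (0.58×3.32 + 0.29×2.78 + 0.13×1) = 3.8618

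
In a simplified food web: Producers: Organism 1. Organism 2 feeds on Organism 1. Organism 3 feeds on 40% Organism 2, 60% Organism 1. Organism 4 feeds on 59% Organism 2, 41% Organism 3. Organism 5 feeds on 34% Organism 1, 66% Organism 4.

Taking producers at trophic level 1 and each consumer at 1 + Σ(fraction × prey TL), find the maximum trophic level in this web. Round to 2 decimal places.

3.43

Organism 2: 1 + 1 = 2
Organism 3: 1 + (0.4×2 + 0.6×1) = 2.4
Organism 4: 1 + (0.59×2 + 0.41×2.4) = 3.164
Organism 5: 1 + (0.34×1 + 0.66×3.164) = 3.42824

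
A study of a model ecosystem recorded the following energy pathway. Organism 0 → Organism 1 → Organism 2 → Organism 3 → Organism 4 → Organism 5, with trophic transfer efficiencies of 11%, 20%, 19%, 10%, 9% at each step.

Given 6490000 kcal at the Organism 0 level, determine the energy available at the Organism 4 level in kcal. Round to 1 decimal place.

Organism 1: 6490000 × 0.11 = 713900 kcal
Organism 2: 713900 × 0.2 = 142780 kcal
Organism 3: 142780 × 0.19 = 27128.2 kcal
Organism 4: 27128.2 × 0.1 = 2712.82 kcal

2712.8 kcal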